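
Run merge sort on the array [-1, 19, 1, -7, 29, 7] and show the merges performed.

Divide and conquer:
  Merge [19] + [1] -> [1, 19]
  Merge [-1] + [1, 19] -> [-1, 1, 19]
  Merge [29] + [7] -> [7, 29]
  Merge [-7] + [7, 29] -> [-7, 7, 29]
  Merge [-1, 1, 19] + [-7, 7, 29] -> [-7, -1, 1, 7, 19, 29]


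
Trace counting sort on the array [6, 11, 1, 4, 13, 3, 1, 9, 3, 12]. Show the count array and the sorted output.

Count array: [0, 2, 0, 2, 1, 0, 1, 0, 0, 1, 0, 1, 1, 1]
(count[i] = number of elements equal to i)
Cumulative count: [0, 2, 2, 4, 5, 5, 6, 6, 6, 7, 7, 8, 9, 10]
Sorted: [1, 1, 3, 3, 4, 6, 9, 11, 12, 13]


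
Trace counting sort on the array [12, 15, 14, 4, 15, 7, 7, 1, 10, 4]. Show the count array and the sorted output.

Count array: [0, 1, 0, 0, 2, 0, 0, 2, 0, 0, 1, 0, 1, 0, 1, 2]
(count[i] = number of elements equal to i)
Cumulative count: [0, 1, 1, 1, 3, 3, 3, 5, 5, 5, 6, 6, 7, 7, 8, 10]
Sorted: [1, 4, 4, 7, 7, 10, 12, 14, 15, 15]


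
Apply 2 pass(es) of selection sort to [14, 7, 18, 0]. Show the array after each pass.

Pass 1: Select minimum 0 at index 3, swap -> [0, 7, 18, 14]
Pass 2: Select minimum 7 at index 1, swap -> [0, 7, 18, 14]


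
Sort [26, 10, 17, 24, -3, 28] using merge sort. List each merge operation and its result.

Divide and conquer:
  Merge [10] + [17] -> [10, 17]
  Merge [26] + [10, 17] -> [10, 17, 26]
  Merge [-3] + [28] -> [-3, 28]
  Merge [24] + [-3, 28] -> [-3, 24, 28]
  Merge [10, 17, 26] + [-3, 24, 28] -> [-3, 10, 17, 24, 26, 28]


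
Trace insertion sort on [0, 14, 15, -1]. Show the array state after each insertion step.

First element 0 is already 'sorted'
Insert 14: shifted 0 elements -> [0, 14, 15, -1]
Insert 15: shifted 0 elements -> [0, 14, 15, -1]
Insert -1: shifted 3 elements -> [-1, 0, 14, 15]


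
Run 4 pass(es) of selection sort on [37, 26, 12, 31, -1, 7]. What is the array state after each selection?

Pass 1: Select minimum -1 at index 4, swap -> [-1, 26, 12, 31, 37, 7]
Pass 2: Select minimum 7 at index 5, swap -> [-1, 7, 12, 31, 37, 26]
Pass 3: Select minimum 12 at index 2, swap -> [-1, 7, 12, 31, 37, 26]
Pass 4: Select minimum 26 at index 5, swap -> [-1, 7, 12, 26, 37, 31]


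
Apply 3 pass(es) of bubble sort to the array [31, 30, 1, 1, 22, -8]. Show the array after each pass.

After pass 1: [30, 1, 1, 22, -8, 31] (5 swaps)
After pass 2: [1, 1, 22, -8, 30, 31] (4 swaps)
After pass 3: [1, 1, -8, 22, 30, 31] (1 swaps)
Total swaps: 10


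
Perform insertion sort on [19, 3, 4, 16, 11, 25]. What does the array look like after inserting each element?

First element 19 is already 'sorted'
Insert 3: shifted 1 elements -> [3, 19, 4, 16, 11, 25]
Insert 4: shifted 1 elements -> [3, 4, 19, 16, 11, 25]
Insert 16: shifted 1 elements -> [3, 4, 16, 19, 11, 25]
Insert 11: shifted 2 elements -> [3, 4, 11, 16, 19, 25]
Insert 25: shifted 0 elements -> [3, 4, 11, 16, 19, 25]


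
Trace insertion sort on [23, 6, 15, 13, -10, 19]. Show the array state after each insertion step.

First element 23 is already 'sorted'
Insert 6: shifted 1 elements -> [6, 23, 15, 13, -10, 19]
Insert 15: shifted 1 elements -> [6, 15, 23, 13, -10, 19]
Insert 13: shifted 2 elements -> [6, 13, 15, 23, -10, 19]
Insert -10: shifted 4 elements -> [-10, 6, 13, 15, 23, 19]
Insert 19: shifted 1 elements -> [-10, 6, 13, 15, 19, 23]


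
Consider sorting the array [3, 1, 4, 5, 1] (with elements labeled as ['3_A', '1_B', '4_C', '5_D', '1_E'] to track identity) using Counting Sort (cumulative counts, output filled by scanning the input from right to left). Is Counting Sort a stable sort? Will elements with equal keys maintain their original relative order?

Trace Counting Sort on the labeled array (the key is the number; the letter only tracks identity):
  Counts for values 0..5: [0, 2, 0, 1, 1, 1]
  Cumulative counts: [0, 2, 2, 3, 4, 5]
  Scan right to left: place 1_E at output index 1
  Scan right to left: place 5_D at output index 4
  Scan right to left: place 4_C at output index 3
  Scan right to left: place 1_B at output index 0
  Scan right to left: place 3_A at output index 2
  Output: [1_B, 1_E, 3_A, 4_C, 5_D]
Equal keys:
  value 1: originally 1_B, 1_E; after sorting 1_B, 1_E -> order preserved
All equal keys kept their original relative order. Counting Sort is stable: scanning the input right to left with decreasing cumulative counts places later duplicates at later output positions.
Answer: Stable


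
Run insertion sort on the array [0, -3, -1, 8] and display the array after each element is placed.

First element 0 is already 'sorted'
Insert -3: shifted 1 elements -> [-3, 0, -1, 8]
Insert -1: shifted 1 elements -> [-3, -1, 0, 8]
Insert 8: shifted 0 elements -> [-3, -1, 0, 8]


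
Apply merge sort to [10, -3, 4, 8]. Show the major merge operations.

Divide and conquer:
  Merge [10] + [-3] -> [-3, 10]
  Merge [4] + [8] -> [4, 8]
  Merge [-3, 10] + [4, 8] -> [-3, 4, 8, 10]


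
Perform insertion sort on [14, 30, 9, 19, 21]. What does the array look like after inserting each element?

First element 14 is already 'sorted'
Insert 30: shifted 0 elements -> [14, 30, 9, 19, 21]
Insert 9: shifted 2 elements -> [9, 14, 30, 19, 21]
Insert 19: shifted 1 elements -> [9, 14, 19, 30, 21]
Insert 21: shifted 1 elements -> [9, 14, 19, 21, 30]


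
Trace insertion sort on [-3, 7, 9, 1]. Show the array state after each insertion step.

First element -3 is already 'sorted'
Insert 7: shifted 0 elements -> [-3, 7, 9, 1]
Insert 9: shifted 0 elements -> [-3, 7, 9, 1]
Insert 1: shifted 2 elements -> [-3, 1, 7, 9]


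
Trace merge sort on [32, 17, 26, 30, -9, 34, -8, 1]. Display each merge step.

Divide and conquer:
  Merge [32] + [17] -> [17, 32]
  Merge [26] + [30] -> [26, 30]
  Merge [17, 32] + [26, 30] -> [17, 26, 30, 32]
  Merge [-9] + [34] -> [-9, 34]
  Merge [-8] + [1] -> [-8, 1]
  Merge [-9, 34] + [-8, 1] -> [-9, -8, 1, 34]
  Merge [17, 26, 30, 32] + [-9, -8, 1, 34] -> [-9, -8, 1, 17, 26, 30, 32, 34]


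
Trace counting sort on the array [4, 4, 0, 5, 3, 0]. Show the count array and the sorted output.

Count array: [2, 0, 0, 1, 2, 1]
(count[i] = number of elements equal to i)
Cumulative count: [2, 2, 2, 3, 5, 6]
Sorted: [0, 0, 3, 4, 4, 5]


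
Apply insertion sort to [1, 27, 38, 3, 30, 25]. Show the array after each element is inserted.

First element 1 is already 'sorted'
Insert 27: shifted 0 elements -> [1, 27, 38, 3, 30, 25]
Insert 38: shifted 0 elements -> [1, 27, 38, 3, 30, 25]
Insert 3: shifted 2 elements -> [1, 3, 27, 38, 30, 25]
Insert 30: shifted 1 elements -> [1, 3, 27, 30, 38, 25]
Insert 25: shifted 3 elements -> [1, 3, 25, 27, 30, 38]


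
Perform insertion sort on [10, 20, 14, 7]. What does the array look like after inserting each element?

First element 10 is already 'sorted'
Insert 20: shifted 0 elements -> [10, 20, 14, 7]
Insert 14: shifted 1 elements -> [10, 14, 20, 7]
Insert 7: shifted 3 elements -> [7, 10, 14, 20]


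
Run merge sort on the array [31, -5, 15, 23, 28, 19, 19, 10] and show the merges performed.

Divide and conquer:
  Merge [31] + [-5] -> [-5, 31]
  Merge [15] + [23] -> [15, 23]
  Merge [-5, 31] + [15, 23] -> [-5, 15, 23, 31]
  Merge [28] + [19] -> [19, 28]
  Merge [19] + [10] -> [10, 19]
  Merge [19, 28] + [10, 19] -> [10, 19, 19, 28]
  Merge [-5, 15, 23, 31] + [10, 19, 19, 28] -> [-5, 10, 15, 19, 19, 23, 28, 31]


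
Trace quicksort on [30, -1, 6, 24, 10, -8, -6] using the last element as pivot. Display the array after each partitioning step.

Partition 1: pivot=-6 at index 1 -> [-8, -6, 6, 24, 10, 30, -1]
Partition 2: pivot=-1 at index 2 -> [-8, -6, -1, 24, 10, 30, 6]
Partition 3: pivot=6 at index 3 -> [-8, -6, -1, 6, 10, 30, 24]
Partition 4: pivot=24 at index 5 -> [-8, -6, -1, 6, 10, 24, 30]


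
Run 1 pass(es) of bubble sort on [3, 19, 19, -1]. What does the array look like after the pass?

After pass 1: [3, 19, -1, 19] (1 swaps)
Total swaps: 1


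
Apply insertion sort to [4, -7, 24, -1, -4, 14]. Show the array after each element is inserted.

First element 4 is already 'sorted'
Insert -7: shifted 1 elements -> [-7, 4, 24, -1, -4, 14]
Insert 24: shifted 0 elements -> [-7, 4, 24, -1, -4, 14]
Insert -1: shifted 2 elements -> [-7, -1, 4, 24, -4, 14]
Insert -4: shifted 3 elements -> [-7, -4, -1, 4, 24, 14]
Insert 14: shifted 1 elements -> [-7, -4, -1, 4, 14, 24]


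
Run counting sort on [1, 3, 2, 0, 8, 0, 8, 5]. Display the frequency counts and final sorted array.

Count array: [2, 1, 1, 1, 0, 1, 0, 0, 2]
(count[i] = number of elements equal to i)
Cumulative count: [2, 3, 4, 5, 5, 6, 6, 6, 8]
Sorted: [0, 0, 1, 2, 3, 5, 8, 8]


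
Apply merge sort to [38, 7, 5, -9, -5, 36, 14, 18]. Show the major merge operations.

Divide and conquer:
  Merge [38] + [7] -> [7, 38]
  Merge [5] + [-9] -> [-9, 5]
  Merge [7, 38] + [-9, 5] -> [-9, 5, 7, 38]
  Merge [-5] + [36] -> [-5, 36]
  Merge [14] + [18] -> [14, 18]
  Merge [-5, 36] + [14, 18] -> [-5, 14, 18, 36]
  Merge [-9, 5, 7, 38] + [-5, 14, 18, 36] -> [-9, -5, 5, 7, 14, 18, 36, 38]


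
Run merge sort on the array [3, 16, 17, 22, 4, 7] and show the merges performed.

Divide and conquer:
  Merge [16] + [17] -> [16, 17]
  Merge [3] + [16, 17] -> [3, 16, 17]
  Merge [4] + [7] -> [4, 7]
  Merge [22] + [4, 7] -> [4, 7, 22]
  Merge [3, 16, 17] + [4, 7, 22] -> [3, 4, 7, 16, 17, 22]


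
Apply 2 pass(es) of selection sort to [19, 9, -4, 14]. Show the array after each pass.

Pass 1: Select minimum -4 at index 2, swap -> [-4, 9, 19, 14]
Pass 2: Select minimum 9 at index 1, swap -> [-4, 9, 19, 14]


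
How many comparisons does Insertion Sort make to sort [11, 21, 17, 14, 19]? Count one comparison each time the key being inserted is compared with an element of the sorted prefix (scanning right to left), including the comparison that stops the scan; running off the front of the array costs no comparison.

Insert 21: 11 <= 21 (stop) = 1 comparison(s) -> [11, 21, 17, 14, 19]
Insert 17: 21 > 17 (shift), 11 <= 17 (stop) = 2 comparison(s) -> [11, 17, 21, 14, 19]
Insert 14: 21 > 14 (shift), 17 > 14 (shift), 11 <= 14 (stop) = 3 comparison(s) -> [11, 14, 17, 21, 19]
Insert 19: 21 > 19 (shift), 17 <= 19 (stop) = 2 comparison(s) -> [11, 14, 17, 19, 21]
Total comparisons: 1 + 2 + 3 + 2 = 8


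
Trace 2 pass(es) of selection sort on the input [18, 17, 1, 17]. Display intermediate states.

Pass 1: Select minimum 1 at index 2, swap -> [1, 17, 18, 17]
Pass 2: Select minimum 17 at index 1, swap -> [1, 17, 18, 17]


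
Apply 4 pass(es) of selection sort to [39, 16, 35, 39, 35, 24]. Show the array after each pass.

Pass 1: Select minimum 16 at index 1, swap -> [16, 39, 35, 39, 35, 24]
Pass 2: Select minimum 24 at index 5, swap -> [16, 24, 35, 39, 35, 39]
Pass 3: Select minimum 35 at index 2, swap -> [16, 24, 35, 39, 35, 39]
Pass 4: Select minimum 35 at index 4, swap -> [16, 24, 35, 35, 39, 39]


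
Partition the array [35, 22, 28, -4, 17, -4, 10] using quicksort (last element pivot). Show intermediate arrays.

Partition 1: pivot=10 at index 2 -> [-4, -4, 10, 35, 17, 22, 28]
Partition 2: pivot=-4 at index 1 -> [-4, -4, 10, 35, 17, 22, 28]
Partition 3: pivot=28 at index 5 -> [-4, -4, 10, 17, 22, 28, 35]
Partition 4: pivot=22 at index 4 -> [-4, -4, 10, 17, 22, 28, 35]


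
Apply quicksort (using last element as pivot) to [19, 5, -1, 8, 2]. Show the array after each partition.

Partition 1: pivot=2 at index 1 -> [-1, 2, 19, 8, 5]
Partition 2: pivot=5 at index 2 -> [-1, 2, 5, 8, 19]
Partition 3: pivot=19 at index 4 -> [-1, 2, 5, 8, 19]


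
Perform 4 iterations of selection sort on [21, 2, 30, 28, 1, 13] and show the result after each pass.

Pass 1: Select minimum 1 at index 4, swap -> [1, 2, 30, 28, 21, 13]
Pass 2: Select minimum 2 at index 1, swap -> [1, 2, 30, 28, 21, 13]
Pass 3: Select minimum 13 at index 5, swap -> [1, 2, 13, 28, 21, 30]
Pass 4: Select minimum 21 at index 4, swap -> [1, 2, 13, 21, 28, 30]


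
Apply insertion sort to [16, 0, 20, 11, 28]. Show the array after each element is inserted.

First element 16 is already 'sorted'
Insert 0: shifted 1 elements -> [0, 16, 20, 11, 28]
Insert 20: shifted 0 elements -> [0, 16, 20, 11, 28]
Insert 11: shifted 2 elements -> [0, 11, 16, 20, 28]
Insert 28: shifted 0 elements -> [0, 11, 16, 20, 28]


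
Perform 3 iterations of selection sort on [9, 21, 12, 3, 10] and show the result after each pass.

Pass 1: Select minimum 3 at index 3, swap -> [3, 21, 12, 9, 10]
Pass 2: Select minimum 9 at index 3, swap -> [3, 9, 12, 21, 10]
Pass 3: Select minimum 10 at index 4, swap -> [3, 9, 10, 21, 12]


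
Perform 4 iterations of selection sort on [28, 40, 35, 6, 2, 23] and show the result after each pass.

Pass 1: Select minimum 2 at index 4, swap -> [2, 40, 35, 6, 28, 23]
Pass 2: Select minimum 6 at index 3, swap -> [2, 6, 35, 40, 28, 23]
Pass 3: Select minimum 23 at index 5, swap -> [2, 6, 23, 40, 28, 35]
Pass 4: Select minimum 28 at index 4, swap -> [2, 6, 23, 28, 40, 35]


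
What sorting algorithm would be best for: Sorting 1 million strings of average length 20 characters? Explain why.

Best choice: MSD radix sort or Mergesort
Reason: MSD radix sort is a non-comparison sort that buckets the strings by successive character positions, running in time proportional to the total number of characters examined rather than O(n log n) string comparisons; mergesort is a stable O(n log n)-comparison alternative that works for arbitrary variable-length keys


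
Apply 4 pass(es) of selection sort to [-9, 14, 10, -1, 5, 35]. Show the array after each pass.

Pass 1: Select minimum -9 at index 0, swap -> [-9, 14, 10, -1, 5, 35]
Pass 2: Select minimum -1 at index 3, swap -> [-9, -1, 10, 14, 5, 35]
Pass 3: Select minimum 5 at index 4, swap -> [-9, -1, 5, 14, 10, 35]
Pass 4: Select minimum 10 at index 4, swap -> [-9, -1, 5, 10, 14, 35]


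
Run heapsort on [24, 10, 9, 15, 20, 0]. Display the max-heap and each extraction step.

Build heap: [24, 20, 9, 15, 10, 0]
Extract 24: [20, 15, 9, 0, 10, 24]
Extract 20: [15, 10, 9, 0, 20, 24]
Extract 15: [10, 0, 9, 15, 20, 24]
Extract 10: [9, 0, 10, 15, 20, 24]
Extract 9: [0, 9, 10, 15, 20, 24]


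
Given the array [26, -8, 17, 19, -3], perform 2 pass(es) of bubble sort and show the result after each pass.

After pass 1: [-8, 17, 19, -3, 26] (4 swaps)
After pass 2: [-8, 17, -3, 19, 26] (1 swaps)
Total swaps: 5


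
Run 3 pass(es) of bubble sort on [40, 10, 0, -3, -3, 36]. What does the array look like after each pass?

After pass 1: [10, 0, -3, -3, 36, 40] (5 swaps)
After pass 2: [0, -3, -3, 10, 36, 40] (3 swaps)
After pass 3: [-3, -3, 0, 10, 36, 40] (2 swaps)
Total swaps: 10


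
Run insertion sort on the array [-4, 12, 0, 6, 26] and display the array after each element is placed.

First element -4 is already 'sorted'
Insert 12: shifted 0 elements -> [-4, 12, 0, 6, 26]
Insert 0: shifted 1 elements -> [-4, 0, 12, 6, 26]
Insert 6: shifted 1 elements -> [-4, 0, 6, 12, 26]
Insert 26: shifted 0 elements -> [-4, 0, 6, 12, 26]


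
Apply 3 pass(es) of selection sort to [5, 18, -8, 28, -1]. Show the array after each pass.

Pass 1: Select minimum -8 at index 2, swap -> [-8, 18, 5, 28, -1]
Pass 2: Select minimum -1 at index 4, swap -> [-8, -1, 5, 28, 18]
Pass 3: Select minimum 5 at index 2, swap -> [-8, -1, 5, 28, 18]


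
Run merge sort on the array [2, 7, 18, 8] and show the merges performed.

Divide and conquer:
  Merge [2] + [7] -> [2, 7]
  Merge [18] + [8] -> [8, 18]
  Merge [2, 7] + [8, 18] -> [2, 7, 8, 18]


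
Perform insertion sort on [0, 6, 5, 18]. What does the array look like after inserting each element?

First element 0 is already 'sorted'
Insert 6: shifted 0 elements -> [0, 6, 5, 18]
Insert 5: shifted 1 elements -> [0, 5, 6, 18]
Insert 18: shifted 0 elements -> [0, 5, 6, 18]


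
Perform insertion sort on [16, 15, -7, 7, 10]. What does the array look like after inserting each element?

First element 16 is already 'sorted'
Insert 15: shifted 1 elements -> [15, 16, -7, 7, 10]
Insert -7: shifted 2 elements -> [-7, 15, 16, 7, 10]
Insert 7: shifted 2 elements -> [-7, 7, 15, 16, 10]
Insert 10: shifted 2 elements -> [-7, 7, 10, 15, 16]


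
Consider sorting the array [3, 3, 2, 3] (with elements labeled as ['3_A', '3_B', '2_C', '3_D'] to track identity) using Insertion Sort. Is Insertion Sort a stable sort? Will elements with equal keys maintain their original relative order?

Trace Insertion Sort on the labeled array (the key is the number; the letter only tracks identity):
  Insert 3_B at index 1: [3_A, 3_B, 2_C, 3_D]
  Insert 2_C at index 0: [2_C, 3_A, 3_B, 3_D]
  Insert 3_D at index 3: [2_C, 3_A, 3_B, 3_D]
Final order: [2_C, 3_A, 3_B, 3_D]
Equal keys:
  value 3: originally 3_A, 3_B, 3_D; after sorting 3_A, 3_B, 3_D -> order preserved
All equal keys kept their original relative order. Insertion Sort is stable: elements are shifted only while they are strictly greater than the key, so a key is inserted after any equal elements already placed.
Answer: Stable


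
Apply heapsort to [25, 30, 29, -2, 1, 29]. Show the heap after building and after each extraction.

Build heap: [30, 25, 29, -2, 1, 29]
Extract 30: [29, 25, 29, -2, 1, 30]
Extract 29: [29, 25, 1, -2, 29, 30]
Extract 29: [25, -2, 1, 29, 29, 30]
Extract 25: [1, -2, 25, 29, 29, 30]
Extract 1: [-2, 1, 25, 29, 29, 30]


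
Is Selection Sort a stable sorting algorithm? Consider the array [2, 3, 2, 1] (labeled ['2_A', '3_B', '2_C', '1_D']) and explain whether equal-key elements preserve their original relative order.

Trace Selection Sort on the labeled array (the key is the number; the letter only tracks identity):
  Pass 1: minimum of unsorted part is 1_D at index 3; swap it with 2_A at index 0 -> [1_D, 3_B, 2_C, 2_A]
  Pass 2: minimum of unsorted part is 2_C at index 2; swap it with 3_B at index 1 -> [1_D, 2_C, 3_B, 2_A]
  Pass 3: minimum of unsorted part is 2_A at index 3; swap it with 3_B at index 2 -> [1_D, 2_C, 2_A, 3_B]
Final order: [1_D, 2_C, 2_A, 3_B]
Equal keys:
  value 2: originally 2_A, 2_C; after sorting 2_C, 2_A -> order changed
Equal keys were reordered, so Selection Sort is not stable: the long-range swap that moves the minimum into place can carry an element past an equal key. (One such input is enough; an unstable sort may happen to preserve order on other inputs, but it gives no guarantee.)
Answer: Not stable


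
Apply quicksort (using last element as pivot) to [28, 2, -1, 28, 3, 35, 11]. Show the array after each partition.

Partition 1: pivot=11 at index 3 -> [2, -1, 3, 11, 28, 35, 28]
Partition 2: pivot=3 at index 2 -> [2, -1, 3, 11, 28, 35, 28]
Partition 3: pivot=-1 at index 0 -> [-1, 2, 3, 11, 28, 35, 28]
Partition 4: pivot=28 at index 5 -> [-1, 2, 3, 11, 28, 28, 35]


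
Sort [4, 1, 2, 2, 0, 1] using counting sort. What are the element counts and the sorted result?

Count array: [1, 2, 2, 0, 1]
(count[i] = number of elements equal to i)
Cumulative count: [1, 3, 5, 5, 6]
Sorted: [0, 1, 1, 2, 2, 4]


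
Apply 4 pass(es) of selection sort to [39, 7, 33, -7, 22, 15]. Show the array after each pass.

Pass 1: Select minimum -7 at index 3, swap -> [-7, 7, 33, 39, 22, 15]
Pass 2: Select minimum 7 at index 1, swap -> [-7, 7, 33, 39, 22, 15]
Pass 3: Select minimum 15 at index 5, swap -> [-7, 7, 15, 39, 22, 33]
Pass 4: Select minimum 22 at index 4, swap -> [-7, 7, 15, 22, 39, 33]


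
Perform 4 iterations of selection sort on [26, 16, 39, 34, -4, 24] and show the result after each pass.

Pass 1: Select minimum -4 at index 4, swap -> [-4, 16, 39, 34, 26, 24]
Pass 2: Select minimum 16 at index 1, swap -> [-4, 16, 39, 34, 26, 24]
Pass 3: Select minimum 24 at index 5, swap -> [-4, 16, 24, 34, 26, 39]
Pass 4: Select minimum 26 at index 4, swap -> [-4, 16, 24, 26, 34, 39]


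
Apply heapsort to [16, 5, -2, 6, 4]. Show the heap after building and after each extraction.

Build heap: [16, 6, -2, 5, 4]
Extract 16: [6, 5, -2, 4, 16]
Extract 6: [5, 4, -2, 6, 16]
Extract 5: [4, -2, 5, 6, 16]
Extract 4: [-2, 4, 5, 6, 16]


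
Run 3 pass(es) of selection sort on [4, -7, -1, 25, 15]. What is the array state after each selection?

Pass 1: Select minimum -7 at index 1, swap -> [-7, 4, -1, 25, 15]
Pass 2: Select minimum -1 at index 2, swap -> [-7, -1, 4, 25, 15]
Pass 3: Select minimum 4 at index 2, swap -> [-7, -1, 4, 25, 15]


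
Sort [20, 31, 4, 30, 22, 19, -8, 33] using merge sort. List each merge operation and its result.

Divide and conquer:
  Merge [20] + [31] -> [20, 31]
  Merge [4] + [30] -> [4, 30]
  Merge [20, 31] + [4, 30] -> [4, 20, 30, 31]
  Merge [22] + [19] -> [19, 22]
  Merge [-8] + [33] -> [-8, 33]
  Merge [19, 22] + [-8, 33] -> [-8, 19, 22, 33]
  Merge [4, 20, 30, 31] + [-8, 19, 22, 33] -> [-8, 4, 19, 20, 22, 30, 31, 33]


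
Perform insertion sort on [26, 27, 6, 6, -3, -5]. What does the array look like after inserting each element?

First element 26 is already 'sorted'
Insert 27: shifted 0 elements -> [26, 27, 6, 6, -3, -5]
Insert 6: shifted 2 elements -> [6, 26, 27, 6, -3, -5]
Insert 6: shifted 2 elements -> [6, 6, 26, 27, -3, -5]
Insert -3: shifted 4 elements -> [-3, 6, 6, 26, 27, -5]
Insert -5: shifted 5 elements -> [-5, -3, 6, 6, 26, 27]


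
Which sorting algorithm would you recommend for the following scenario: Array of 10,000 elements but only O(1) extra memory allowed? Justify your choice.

Best choice: Heapsort
Reason: Heapsort rearranges the array in place using O(1) auxiliary space and still guarantees O(n log n) time; quicksort partitions in place but needs Theta(log n) stack space for recursion (O(n) in the worst case), and mergesort requires O(n) auxiliary space


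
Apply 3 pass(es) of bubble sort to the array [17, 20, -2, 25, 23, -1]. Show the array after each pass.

After pass 1: [17, -2, 20, 23, -1, 25] (3 swaps)
After pass 2: [-2, 17, 20, -1, 23, 25] (2 swaps)
After pass 3: [-2, 17, -1, 20, 23, 25] (1 swaps)
Total swaps: 6


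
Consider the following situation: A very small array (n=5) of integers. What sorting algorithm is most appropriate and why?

Best choice: Insertion sort
Reason: For tiny inputs the O(n^2) overhead is negligible and insertion sort has minimal constant factors


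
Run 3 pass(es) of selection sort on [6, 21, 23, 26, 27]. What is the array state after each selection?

Pass 1: Select minimum 6 at index 0, swap -> [6, 21, 23, 26, 27]
Pass 2: Select minimum 21 at index 1, swap -> [6, 21, 23, 26, 27]
Pass 3: Select minimum 23 at index 2, swap -> [6, 21, 23, 26, 27]


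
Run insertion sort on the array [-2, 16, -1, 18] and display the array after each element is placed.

First element -2 is already 'sorted'
Insert 16: shifted 0 elements -> [-2, 16, -1, 18]
Insert -1: shifted 1 elements -> [-2, -1, 16, 18]
Insert 18: shifted 0 elements -> [-2, -1, 16, 18]


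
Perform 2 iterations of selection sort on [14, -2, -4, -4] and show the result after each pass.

Pass 1: Select minimum -4 at index 2, swap -> [-4, -2, 14, -4]
Pass 2: Select minimum -4 at index 3, swap -> [-4, -4, 14, -2]


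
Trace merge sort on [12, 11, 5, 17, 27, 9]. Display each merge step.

Divide and conquer:
  Merge [11] + [5] -> [5, 11]
  Merge [12] + [5, 11] -> [5, 11, 12]
  Merge [27] + [9] -> [9, 27]
  Merge [17] + [9, 27] -> [9, 17, 27]
  Merge [5, 11, 12] + [9, 17, 27] -> [5, 9, 11, 12, 17, 27]


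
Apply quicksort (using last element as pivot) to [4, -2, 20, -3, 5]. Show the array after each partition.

Partition 1: pivot=5 at index 3 -> [4, -2, -3, 5, 20]
Partition 2: pivot=-3 at index 0 -> [-3, -2, 4, 5, 20]
Partition 3: pivot=4 at index 2 -> [-3, -2, 4, 5, 20]


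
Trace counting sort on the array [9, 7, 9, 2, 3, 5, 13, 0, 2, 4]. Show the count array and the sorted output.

Count array: [1, 0, 2, 1, 1, 1, 0, 1, 0, 2, 0, 0, 0, 1]
(count[i] = number of elements equal to i)
Cumulative count: [1, 1, 3, 4, 5, 6, 6, 7, 7, 9, 9, 9, 9, 10]
Sorted: [0, 2, 2, 3, 4, 5, 7, 9, 9, 13]


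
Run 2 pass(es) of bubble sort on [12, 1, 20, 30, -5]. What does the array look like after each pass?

After pass 1: [1, 12, 20, -5, 30] (2 swaps)
After pass 2: [1, 12, -5, 20, 30] (1 swaps)
Total swaps: 3


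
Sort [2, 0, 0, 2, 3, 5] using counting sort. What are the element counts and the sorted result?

Count array: [2, 0, 2, 1, 0, 1]
(count[i] = number of elements equal to i)
Cumulative count: [2, 2, 4, 5, 5, 6]
Sorted: [0, 0, 2, 2, 3, 5]


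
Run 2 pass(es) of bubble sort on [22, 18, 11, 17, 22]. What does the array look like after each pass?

After pass 1: [18, 11, 17, 22, 22] (3 swaps)
After pass 2: [11, 17, 18, 22, 22] (2 swaps)
Total swaps: 5


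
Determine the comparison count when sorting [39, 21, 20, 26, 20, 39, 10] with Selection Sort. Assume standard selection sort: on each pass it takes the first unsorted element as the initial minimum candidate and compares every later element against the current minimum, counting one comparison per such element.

Pass 1: scan indices 1..6 for the minimum = 6 comparison(s); min is 10, place at index 0 -> [10, 21, 20, 26, 20, 39, 39]
Pass 2: scan indices 2..6 for the minimum = 5 comparison(s); min is 20, place at index 1 -> [10, 20, 21, 26, 20, 39, 39]
Pass 3: scan indices 3..6 for the minimum = 4 comparison(s); min is 20, place at index 2 -> [10, 20, 20, 26, 21, 39, 39]
Pass 4: scan indices 4..6 for the minimum = 3 comparison(s); min is 21, place at index 3 -> [10, 20, 20, 21, 26, 39, 39]
Pass 5: scan indices 5..6 for the minimum = 2 comparison(s); min is 26, place at index 4 -> [10, 20, 20, 21, 26, 39, 39]
Pass 6: scan indices 6..6 for the minimum = 1 comparison(s); min is 39, place at index 5 -> [10, 20, 20, 21, 26, 39, 39]
Selection sort always scans the whole unsorted suffix, so the count is (n-1) + (n-2) + ... + 1 = n(n-1)/2 = 7*6/2 = 21 regardless of the input order.
Total comparisons: 6 + 5 + 4 + 3 + 2 + 1 = 21


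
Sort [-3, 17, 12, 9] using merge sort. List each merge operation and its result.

Divide and conquer:
  Merge [-3] + [17] -> [-3, 17]
  Merge [12] + [9] -> [9, 12]
  Merge [-3, 17] + [9, 12] -> [-3, 9, 12, 17]


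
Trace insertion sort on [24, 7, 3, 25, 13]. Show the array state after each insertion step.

First element 24 is already 'sorted'
Insert 7: shifted 1 elements -> [7, 24, 3, 25, 13]
Insert 3: shifted 2 elements -> [3, 7, 24, 25, 13]
Insert 25: shifted 0 elements -> [3, 7, 24, 25, 13]
Insert 13: shifted 2 elements -> [3, 7, 13, 24, 25]


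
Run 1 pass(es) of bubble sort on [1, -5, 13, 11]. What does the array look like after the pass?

After pass 1: [-5, 1, 11, 13] (2 swaps)
Total swaps: 2


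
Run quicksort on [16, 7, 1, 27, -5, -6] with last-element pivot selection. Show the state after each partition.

Partition 1: pivot=-6 at index 0 -> [-6, 7, 1, 27, -5, 16]
Partition 2: pivot=16 at index 4 -> [-6, 7, 1, -5, 16, 27]
Partition 3: pivot=-5 at index 1 -> [-6, -5, 1, 7, 16, 27]
Partition 4: pivot=7 at index 3 -> [-6, -5, 1, 7, 16, 27]


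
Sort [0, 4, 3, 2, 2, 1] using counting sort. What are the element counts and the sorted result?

Count array: [1, 1, 2, 1, 1]
(count[i] = number of elements equal to i)
Cumulative count: [1, 2, 4, 5, 6]
Sorted: [0, 1, 2, 2, 3, 4]


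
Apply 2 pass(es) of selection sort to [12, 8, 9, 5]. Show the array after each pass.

Pass 1: Select minimum 5 at index 3, swap -> [5, 8, 9, 12]
Pass 2: Select minimum 8 at index 1, swap -> [5, 8, 9, 12]


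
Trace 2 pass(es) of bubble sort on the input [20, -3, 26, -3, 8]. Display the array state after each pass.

After pass 1: [-3, 20, -3, 8, 26] (3 swaps)
After pass 2: [-3, -3, 8, 20, 26] (2 swaps)
Total swaps: 5


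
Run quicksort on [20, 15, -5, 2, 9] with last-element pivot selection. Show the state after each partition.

Partition 1: pivot=9 at index 2 -> [-5, 2, 9, 15, 20]
Partition 2: pivot=2 at index 1 -> [-5, 2, 9, 15, 20]
Partition 3: pivot=20 at index 4 -> [-5, 2, 9, 15, 20]


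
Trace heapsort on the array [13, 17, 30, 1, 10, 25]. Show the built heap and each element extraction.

Build heap: [30, 17, 25, 1, 10, 13]
Extract 30: [25, 17, 13, 1, 10, 30]
Extract 25: [17, 10, 13, 1, 25, 30]
Extract 17: [13, 10, 1, 17, 25, 30]
Extract 13: [10, 1, 13, 17, 25, 30]
Extract 10: [1, 10, 13, 17, 25, 30]


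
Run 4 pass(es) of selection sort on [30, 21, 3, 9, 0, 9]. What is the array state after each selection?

Pass 1: Select minimum 0 at index 4, swap -> [0, 21, 3, 9, 30, 9]
Pass 2: Select minimum 3 at index 2, swap -> [0, 3, 21, 9, 30, 9]
Pass 3: Select minimum 9 at index 3, swap -> [0, 3, 9, 21, 30, 9]
Pass 4: Select minimum 9 at index 5, swap -> [0, 3, 9, 9, 30, 21]


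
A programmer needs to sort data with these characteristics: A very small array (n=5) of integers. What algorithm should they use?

Best choice: Insertion sort
Reason: For tiny inputs the O(n^2) overhead is negligible and insertion sort has minimal constant factors


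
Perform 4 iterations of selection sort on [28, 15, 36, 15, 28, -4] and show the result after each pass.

Pass 1: Select minimum -4 at index 5, swap -> [-4, 15, 36, 15, 28, 28]
Pass 2: Select minimum 15 at index 1, swap -> [-4, 15, 36, 15, 28, 28]
Pass 3: Select minimum 15 at index 3, swap -> [-4, 15, 15, 36, 28, 28]
Pass 4: Select minimum 28 at index 4, swap -> [-4, 15, 15, 28, 36, 28]


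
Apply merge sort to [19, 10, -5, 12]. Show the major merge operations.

Divide and conquer:
  Merge [19] + [10] -> [10, 19]
  Merge [-5] + [12] -> [-5, 12]
  Merge [10, 19] + [-5, 12] -> [-5, 10, 12, 19]


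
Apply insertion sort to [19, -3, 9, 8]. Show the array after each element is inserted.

First element 19 is already 'sorted'
Insert -3: shifted 1 elements -> [-3, 19, 9, 8]
Insert 9: shifted 1 elements -> [-3, 9, 19, 8]
Insert 8: shifted 2 elements -> [-3, 8, 9, 19]


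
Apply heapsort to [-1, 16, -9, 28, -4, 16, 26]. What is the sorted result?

Build heap: [28, 16, 26, -1, -4, 16, -9]
Extract 28: [26, 16, 16, -1, -4, -9, 28]
Extract 26: [16, -1, 16, -9, -4, 26, 28]
Extract 16: [16, -1, -4, -9, 16, 26, 28]
Extract 16: [-1, -9, -4, 16, 16, 26, 28]
Extract -1: [-4, -9, -1, 16, 16, 26, 28]
Extract -4: [-9, -4, -1, 16, 16, 26, 28]


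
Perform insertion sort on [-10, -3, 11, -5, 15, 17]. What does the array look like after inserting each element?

First element -10 is already 'sorted'
Insert -3: shifted 0 elements -> [-10, -3, 11, -5, 15, 17]
Insert 11: shifted 0 elements -> [-10, -3, 11, -5, 15, 17]
Insert -5: shifted 2 elements -> [-10, -5, -3, 11, 15, 17]
Insert 15: shifted 0 elements -> [-10, -5, -3, 11, 15, 17]
Insert 17: shifted 0 elements -> [-10, -5, -3, 11, 15, 17]


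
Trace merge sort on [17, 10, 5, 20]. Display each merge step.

Divide and conquer:
  Merge [17] + [10] -> [10, 17]
  Merge [5] + [20] -> [5, 20]
  Merge [10, 17] + [5, 20] -> [5, 10, 17, 20]


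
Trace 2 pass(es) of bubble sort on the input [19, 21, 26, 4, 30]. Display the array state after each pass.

After pass 1: [19, 21, 4, 26, 30] (1 swaps)
After pass 2: [19, 4, 21, 26, 30] (1 swaps)
Total swaps: 2


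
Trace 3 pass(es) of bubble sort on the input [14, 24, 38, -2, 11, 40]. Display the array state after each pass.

After pass 1: [14, 24, -2, 11, 38, 40] (2 swaps)
After pass 2: [14, -2, 11, 24, 38, 40] (2 swaps)
After pass 3: [-2, 11, 14, 24, 38, 40] (2 swaps)
Total swaps: 6


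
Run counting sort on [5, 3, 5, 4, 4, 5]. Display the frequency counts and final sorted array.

Count array: [0, 0, 0, 1, 2, 3]
(count[i] = number of elements equal to i)
Cumulative count: [0, 0, 0, 1, 3, 6]
Sorted: [3, 4, 4, 5, 5, 5]


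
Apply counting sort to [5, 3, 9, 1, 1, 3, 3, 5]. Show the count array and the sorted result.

Count array: [0, 2, 0, 3, 0, 2, 0, 0, 0, 1]
(count[i] = number of elements equal to i)
Cumulative count: [0, 2, 2, 5, 5, 7, 7, 7, 7, 8]
Sorted: [1, 1, 3, 3, 3, 5, 5, 9]


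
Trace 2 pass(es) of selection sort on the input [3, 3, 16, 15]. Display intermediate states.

Pass 1: Select minimum 3 at index 0, swap -> [3, 3, 16, 15]
Pass 2: Select minimum 3 at index 1, swap -> [3, 3, 16, 15]


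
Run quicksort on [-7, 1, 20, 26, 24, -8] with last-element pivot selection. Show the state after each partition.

Partition 1: pivot=-8 at index 0 -> [-8, 1, 20, 26, 24, -7]
Partition 2: pivot=-7 at index 1 -> [-8, -7, 20, 26, 24, 1]
Partition 3: pivot=1 at index 2 -> [-8, -7, 1, 26, 24, 20]
Partition 4: pivot=20 at index 3 -> [-8, -7, 1, 20, 24, 26]
Partition 5: pivot=26 at index 5 -> [-8, -7, 1, 20, 24, 26]


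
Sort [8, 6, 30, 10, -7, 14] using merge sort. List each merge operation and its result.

Divide and conquer:
  Merge [6] + [30] -> [6, 30]
  Merge [8] + [6, 30] -> [6, 8, 30]
  Merge [-7] + [14] -> [-7, 14]
  Merge [10] + [-7, 14] -> [-7, 10, 14]
  Merge [6, 8, 30] + [-7, 10, 14] -> [-7, 6, 8, 10, 14, 30]


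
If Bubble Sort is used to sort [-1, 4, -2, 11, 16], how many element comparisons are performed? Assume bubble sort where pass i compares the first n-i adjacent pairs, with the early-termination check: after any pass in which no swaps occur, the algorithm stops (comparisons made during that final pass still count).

Pass 1: compare adjacent pairs (0,1)..(3,4) = 4 comparison(s), 1 swap(s) -> [-1, -2, 4, 11, 16]
Pass 2: compare adjacent pairs (0,1)..(2,3) = 3 comparison(s), 1 swap(s) -> [-2, -1, 4, 11, 16]
Pass 3: compare adjacent pairs (0,1)..(1,2) = 2 comparison(s), 0 swap(s) -> [-2, -1, 4, 11, 16]
No swaps in this pass, so bubble sort stops here.
Total comparisons: 4 + 3 + 2 = 9


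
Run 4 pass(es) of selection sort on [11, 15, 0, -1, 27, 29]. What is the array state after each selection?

Pass 1: Select minimum -1 at index 3, swap -> [-1, 15, 0, 11, 27, 29]
Pass 2: Select minimum 0 at index 2, swap -> [-1, 0, 15, 11, 27, 29]
Pass 3: Select minimum 11 at index 3, swap -> [-1, 0, 11, 15, 27, 29]
Pass 4: Select minimum 15 at index 3, swap -> [-1, 0, 11, 15, 27, 29]


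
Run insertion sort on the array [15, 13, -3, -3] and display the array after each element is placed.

First element 15 is already 'sorted'
Insert 13: shifted 1 elements -> [13, 15, -3, -3]
Insert -3: shifted 2 elements -> [-3, 13, 15, -3]
Insert -3: shifted 2 elements -> [-3, -3, 13, 15]


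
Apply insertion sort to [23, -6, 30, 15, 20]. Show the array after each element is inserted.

First element 23 is already 'sorted'
Insert -6: shifted 1 elements -> [-6, 23, 30, 15, 20]
Insert 30: shifted 0 elements -> [-6, 23, 30, 15, 20]
Insert 15: shifted 2 elements -> [-6, 15, 23, 30, 20]
Insert 20: shifted 2 elements -> [-6, 15, 20, 23, 30]


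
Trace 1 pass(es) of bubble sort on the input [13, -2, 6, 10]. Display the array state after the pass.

After pass 1: [-2, 6, 10, 13] (3 swaps)
Total swaps: 3


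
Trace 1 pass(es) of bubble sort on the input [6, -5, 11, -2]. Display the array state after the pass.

After pass 1: [-5, 6, -2, 11] (2 swaps)
Total swaps: 2


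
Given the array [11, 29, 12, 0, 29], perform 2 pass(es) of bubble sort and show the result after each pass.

After pass 1: [11, 12, 0, 29, 29] (2 swaps)
After pass 2: [11, 0, 12, 29, 29] (1 swaps)
Total swaps: 3


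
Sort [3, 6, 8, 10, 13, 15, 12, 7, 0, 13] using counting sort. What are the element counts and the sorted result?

Count array: [1, 0, 0, 1, 0, 0, 1, 1, 1, 0, 1, 0, 1, 2, 0, 1]
(count[i] = number of elements equal to i)
Cumulative count: [1, 1, 1, 2, 2, 2, 3, 4, 5, 5, 6, 6, 7, 9, 9, 10]
Sorted: [0, 3, 6, 7, 8, 10, 12, 13, 13, 15]


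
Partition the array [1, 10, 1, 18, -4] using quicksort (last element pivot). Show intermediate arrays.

Partition 1: pivot=-4 at index 0 -> [-4, 10, 1, 18, 1]
Partition 2: pivot=1 at index 2 -> [-4, 1, 1, 18, 10]
Partition 3: pivot=10 at index 3 -> [-4, 1, 1, 10, 18]


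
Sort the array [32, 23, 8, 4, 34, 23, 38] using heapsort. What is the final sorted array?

Build heap: [38, 34, 32, 4, 23, 23, 8]
Extract 38: [34, 23, 32, 4, 8, 23, 38]
Extract 34: [32, 23, 23, 4, 8, 34, 38]
Extract 32: [23, 8, 23, 4, 32, 34, 38]
Extract 23: [23, 8, 4, 23, 32, 34, 38]
Extract 23: [8, 4, 23, 23, 32, 34, 38]
Extract 8: [4, 8, 23, 23, 32, 34, 38]


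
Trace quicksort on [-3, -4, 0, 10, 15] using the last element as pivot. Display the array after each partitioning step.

Partition 1: pivot=15 at index 4 -> [-3, -4, 0, 10, 15]
Partition 2: pivot=10 at index 3 -> [-3, -4, 0, 10, 15]
Partition 3: pivot=0 at index 2 -> [-3, -4, 0, 10, 15]
Partition 4: pivot=-4 at index 0 -> [-4, -3, 0, 10, 15]


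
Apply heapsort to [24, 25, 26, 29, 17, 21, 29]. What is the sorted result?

Build heap: [29, 25, 29, 24, 17, 21, 26]
Extract 29: [29, 25, 26, 24, 17, 21, 29]
Extract 29: [26, 25, 21, 24, 17, 29, 29]
Extract 26: [25, 24, 21, 17, 26, 29, 29]
Extract 25: [24, 17, 21, 25, 26, 29, 29]
Extract 24: [21, 17, 24, 25, 26, 29, 29]
Extract 21: [17, 21, 24, 25, 26, 29, 29]


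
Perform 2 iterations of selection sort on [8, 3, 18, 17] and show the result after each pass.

Pass 1: Select minimum 3 at index 1, swap -> [3, 8, 18, 17]
Pass 2: Select minimum 8 at index 1, swap -> [3, 8, 18, 17]


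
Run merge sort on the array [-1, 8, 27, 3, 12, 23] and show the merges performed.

Divide and conquer:
  Merge [8] + [27] -> [8, 27]
  Merge [-1] + [8, 27] -> [-1, 8, 27]
  Merge [12] + [23] -> [12, 23]
  Merge [3] + [12, 23] -> [3, 12, 23]
  Merge [-1, 8, 27] + [3, 12, 23] -> [-1, 3, 8, 12, 23, 27]


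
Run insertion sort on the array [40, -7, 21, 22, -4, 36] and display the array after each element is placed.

First element 40 is already 'sorted'
Insert -7: shifted 1 elements -> [-7, 40, 21, 22, -4, 36]
Insert 21: shifted 1 elements -> [-7, 21, 40, 22, -4, 36]
Insert 22: shifted 1 elements -> [-7, 21, 22, 40, -4, 36]
Insert -4: shifted 3 elements -> [-7, -4, 21, 22, 40, 36]
Insert 36: shifted 1 elements -> [-7, -4, 21, 22, 36, 40]


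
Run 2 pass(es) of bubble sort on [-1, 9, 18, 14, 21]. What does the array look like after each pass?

After pass 1: [-1, 9, 14, 18, 21] (1 swaps)
After pass 2: [-1, 9, 14, 18, 21] (0 swaps)
Total swaps: 1


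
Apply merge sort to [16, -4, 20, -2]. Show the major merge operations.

Divide and conquer:
  Merge [16] + [-4] -> [-4, 16]
  Merge [20] + [-2] -> [-2, 20]
  Merge [-4, 16] + [-2, 20] -> [-4, -2, 16, 20]


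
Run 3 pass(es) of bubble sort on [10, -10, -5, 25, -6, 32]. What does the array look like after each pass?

After pass 1: [-10, -5, 10, -6, 25, 32] (3 swaps)
After pass 2: [-10, -5, -6, 10, 25, 32] (1 swaps)
After pass 3: [-10, -6, -5, 10, 25, 32] (1 swaps)
Total swaps: 5


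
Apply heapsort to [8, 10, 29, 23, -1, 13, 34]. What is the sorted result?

Build heap: [34, 23, 29, 10, -1, 13, 8]
Extract 34: [29, 23, 13, 10, -1, 8, 34]
Extract 29: [23, 10, 13, 8, -1, 29, 34]
Extract 23: [13, 10, -1, 8, 23, 29, 34]
Extract 13: [10, 8, -1, 13, 23, 29, 34]
Extract 10: [8, -1, 10, 13, 23, 29, 34]
Extract 8: [-1, 8, 10, 13, 23, 29, 34]


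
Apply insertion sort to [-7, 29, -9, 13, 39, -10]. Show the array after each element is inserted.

First element -7 is already 'sorted'
Insert 29: shifted 0 elements -> [-7, 29, -9, 13, 39, -10]
Insert -9: shifted 2 elements -> [-9, -7, 29, 13, 39, -10]
Insert 13: shifted 1 elements -> [-9, -7, 13, 29, 39, -10]
Insert 39: shifted 0 elements -> [-9, -7, 13, 29, 39, -10]
Insert -10: shifted 5 elements -> [-10, -9, -7, 13, 29, 39]


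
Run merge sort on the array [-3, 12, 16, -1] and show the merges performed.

Divide and conquer:
  Merge [-3] + [12] -> [-3, 12]
  Merge [16] + [-1] -> [-1, 16]
  Merge [-3, 12] + [-1, 16] -> [-3, -1, 12, 16]


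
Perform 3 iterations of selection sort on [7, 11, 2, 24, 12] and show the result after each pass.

Pass 1: Select minimum 2 at index 2, swap -> [2, 11, 7, 24, 12]
Pass 2: Select minimum 7 at index 2, swap -> [2, 7, 11, 24, 12]
Pass 3: Select minimum 11 at index 2, swap -> [2, 7, 11, 24, 12]


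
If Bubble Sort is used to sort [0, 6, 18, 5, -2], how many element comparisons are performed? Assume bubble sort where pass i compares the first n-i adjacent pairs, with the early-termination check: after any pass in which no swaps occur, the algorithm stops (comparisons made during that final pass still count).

Pass 1: compare adjacent pairs (0,1)..(3,4) = 4 comparison(s), 2 swap(s) -> [0, 6, 5, -2, 18]
Pass 2: compare adjacent pairs (0,1)..(2,3) = 3 comparison(s), 2 swap(s) -> [0, 5, -2, 6, 18]
Pass 3: compare adjacent pairs (0,1)..(1,2) = 2 comparison(s), 1 swap(s) -> [0, -2, 5, 6, 18]
Pass 4: compare adjacent pairs (0,1)..(0,1) = 1 comparison(s), 1 swap(s) -> [-2, 0, 5, 6, 18]
Every pass made at least one swap, so all n-1 passes run.
Total comparisons: 4 + 3 + 2 + 1 = 10
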